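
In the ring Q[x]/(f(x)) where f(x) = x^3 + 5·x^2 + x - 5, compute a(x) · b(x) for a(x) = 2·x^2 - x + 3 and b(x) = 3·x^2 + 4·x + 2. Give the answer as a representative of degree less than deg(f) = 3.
a · b ≡ 128·x^2 + 65·x - 119 (mod f(x))

First multiply in Q[x] without reducing: a · b = 6·x^4 + 5·x^3 + 9·x^2 + 10·x + 6. Now divide by f(x) = x^3 + 5·x^2 + x - 5, eliminating the leading term at each step:
  leading term 6·x^4: subtract (6·x)·f(x) = 6·x^4 + 30·x^3 + 6·x^2 - 30·x, leaving -25·x^3 + 3·x^2 + 40·x + 6
  leading term -25·x^3: subtract (-25)·f(x) = -25·x^3 - 125·x^2 - 25·x + 125, leaving 128·x^2 + 65·x - 119
The degree is now < 3, so this is the remainder. Hence a · b ≡ 128·x^2 + 65·x - 119 in Q[x]/(f).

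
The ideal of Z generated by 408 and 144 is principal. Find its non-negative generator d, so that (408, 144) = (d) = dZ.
In the PID Z, (a, b) is generated by gcd(a, b). Compute gcd(408, 144) with the extended Euclidean algorithm, tracking rows (r, s, t) with s·408 + t·144 = r:
  row A: (408, 1, 0)   [1·408 + 0·144 = 408]
  row B: (144, 0, 1)   [0·408 + 1·144 = 144]
  408 = 2·144 + 120   → row C = row A − 2·row B = (120, 1, −2)   [check: 1·408 − 2·144 = 120]
  144 = 1·120 + 24   → row D = row B − 1·row C = (24, −1, 3)   [check: −1·408 + 3·144 = 24]
  120 = 5·24 + 0   → remainder 0, stop. gcd = 24 (last nonzero row D).
So gcd(408, 144) = 24, with Bézout identity −1·408 + 3·144 = 24. Containment (⊇): the Bézout identity exhibits 24 as an element of (408, 144), giving (24) ⊆ (408, 144). Containment (⊆): since 24 | 408 and 24 | 144 (408 = 24·17, 144 = 24·6), every Z-linear combination of 408 and 144 is divisible by 24, so (408, 144) ⊆ (24). Therefore (408, 144) = (24), d = 24.

Final answer: (408, 144) = (24); d = 24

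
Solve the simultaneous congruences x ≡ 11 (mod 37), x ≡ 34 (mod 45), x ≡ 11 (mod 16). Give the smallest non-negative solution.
x ≡ 17179 (mod 26640); the representative in [0, 26640) is 17179

The moduli 37, 45, 16 are pairwise coprime, so by the CRT there is a unique solution mod 37·45·16 = 26640.
Solve by successive substitution. Start with x ≡ 11 (mod 37).
  Combine with x ≡ 34 (mod 45): write x = 11 + 37·t and require 11 + 37·t ≡ 34 (mod 45), i.e. 37·t ≡ 34 − 11 ≡ 23 (mod 45). Since 37^(−1) ≡ 28 (mod 45), t ≡ 28·23 ≡ 14 (mod 45). So x ≡ 11 + 37·14 = 529 (mod 1665).
  Combine with x ≡ 11 (mod 16): write x = 529 + 1665·t and require 529 + 1665·t ≡ 11 (mod 16), i.e. 1665·t ≡ 11 − 529 ≡ 10 (mod 16). Since 1665^(−1) ≡ 1 (mod 16) (1665 ≡ 1 (mod 16)), t ≡ 1·10 ≡ 10 (mod 16). So x ≡ 529 + 1665·10 = 17179 (mod 26640).
Unique solution in [0, 26640): x = 17179.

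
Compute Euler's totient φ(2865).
φ is multiplicative, with φ(p^e) = p^e − p^(e−1). Factorise 2865 = 3 · 5 · 191. Then
  φ(2865) = (3 − 1) · (5 − 1) · (191 − 1) = 2 · 4 · 190 = 1520.

Final answer: φ(2865) = 1520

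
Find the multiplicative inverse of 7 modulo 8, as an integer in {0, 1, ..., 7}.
7^(−1) ≡ 7 (mod 8)

Apply the extended Euclidean algorithm to (8, 7), tracking rows (r, s, t) with s·8 + t·7 = r. Each division r_prev = q·r_cur + r_new produces the new row as (previous row) − q·(current row):
  row A: (8, 1, 0)   [1·8 + 0·7 = 8]
  row B: (7, 0, 1)   [0·8 + 1·7 = 7]
  8 = 1·7 + 1   → row C = row A − 1·row B = (1, 1, −1)   [check: 1·8 − 1·7 = 1]
  7 = 7·1 + 0   → remainder 0, stop. gcd = 1 (last nonzero row C).
The gcd is 1, so 7 is invertible mod 8. The last nonzero row gives 1·8 − 1·7 = 1, so t = −1. So 7^(−1) ≡ −1 ≡ 7 (mod 8). Verify: 7 · 7 = 49 ≡ 1 (mod 8). ✓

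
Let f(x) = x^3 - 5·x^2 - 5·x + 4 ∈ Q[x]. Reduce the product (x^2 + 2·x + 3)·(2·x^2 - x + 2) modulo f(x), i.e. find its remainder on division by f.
a · b ≡ 81·x^2 + 58·x - 46 (mod f(x))

First multiply in Q[x] without reducing: a · b = 2·x^4 + 3·x^3 + 6·x^2 + x + 6. Now divide by f(x) = x^3 - 5·x^2 - 5·x + 4, eliminating the leading term at each step:
  leading term 2·x^4: subtract (2·x)·f(x) = 2·x^4 - 10·x^3 - 10·x^2 + 8·x, leaving 13·x^3 + 16·x^2 - 7·x + 6
  leading term 13·x^3: subtract (13)·f(x) = 13·x^3 - 65·x^2 - 65·x + 52, leaving 81·x^2 + 58·x - 46
The degree is now < 3, so this is the remainder. Hence a · b ≡ 81·x^2 + 58·x - 46 in Q[x]/(f).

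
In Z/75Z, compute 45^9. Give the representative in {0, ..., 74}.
0

Use repeated squaring. Binary(9) = 1001. Walk through the bits of the exponent 9 left-to-right: at each bit after the leading one, square the running value, then multiply by 45 if the bit is 1 (always reducing mod 75):
  bit 1 = 1 (leading): start with 45.
  bit 2 = 0: square 45^2 = 2025 ≡ 0 (mod 75).
  bit 3 = 0: square 0^2 = 0 (mod 75).
  bit 4 = 1: square 0^2 = 0; bit is 1, so multiply 0·45 = 0 (mod 75).
Final value: 45^9 ≡ 0 (mod 75).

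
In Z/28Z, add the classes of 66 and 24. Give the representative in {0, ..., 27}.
Reduce the summands first: 66 ≡ 10 (mod 28), so 66 + 24 ≡ 10 + 24 (mod 28). 10 + 24 = 34; 34 = 1·28 + 6, so (66 + 24) mod 28 = 6.

Final answer: 6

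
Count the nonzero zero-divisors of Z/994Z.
Z/994Z has 573 nonzero zero-divisors

In Z/994Z each nonzero element is either a unit (gcd with 994 is 1) or a zero-divisor (gcd > 1). The number of units is φ(994): factorise 994 = 2 · 7 · 71, so φ(994) = (2 − 1) · (7 − 1) · (71 − 1) = 1 · 6 · 70 = 420. The nonzero elements number 994 − 1 = 993. Hence the nonzero zero-divisors number 993 − 420 = 573.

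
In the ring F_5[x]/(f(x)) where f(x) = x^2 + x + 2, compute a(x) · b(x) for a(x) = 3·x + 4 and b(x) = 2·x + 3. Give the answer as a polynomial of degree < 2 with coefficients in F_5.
Multiply as integer polynomials: a · b = 6·x^2 + 17·x + 12. Reducing coefficients mod 5: a · b ≡ x^2 + 2·x + 2. Now divide by f(x) = x^2 + x + 2 in F_5[x], eliminating the leading term at each step:
  leading term x^2: subtract (1)·f(x) = x^2 + x + 2, leaving x (coefficients mod 5)
The degree is now < 2, so this is the remainder. Hence a · b ≡ x in F_5[x]/(f).

Final answer: a · b ≡ x (mod f(x))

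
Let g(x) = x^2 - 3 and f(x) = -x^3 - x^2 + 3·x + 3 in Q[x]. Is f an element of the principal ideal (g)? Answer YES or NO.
In Q[x] the ideal (g) consists of all multiples of g, so f ∈ (g) iff g | f, i.e. iff the remainder of f on division by g is 0. Divide f by g (g is monic, so eliminate the leading term of the running remainder at each step):
  leading term -x^3: subtract (-x)·g(x) = -x^3 + 3·x, leaving 3 - x^2
  leading term -x^2: subtract (-1)·g(x) = 3 - x^2, leaving 0
The remainder is 0, so f(x) = g(x) · h(x) with h(x) = -x - 1. Hence g | f, i.e. f ∈ (g).

Final answer: YES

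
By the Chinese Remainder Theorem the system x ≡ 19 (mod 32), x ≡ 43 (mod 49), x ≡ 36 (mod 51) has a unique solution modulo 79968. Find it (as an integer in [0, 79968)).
The moduli 32, 49, 51 are pairwise coprime, so by the CRT there is a unique solution mod 32·49·51 = 79968.
Solve by successive substitution. Start with x ≡ 19 (mod 32).
  Combine with x ≡ 43 (mod 49): write x = 19 + 32·t and require 19 + 32·t ≡ 43 (mod 49), i.e. 32·t ≡ 43 − 19 ≡ 24 (mod 49). Since 32^(−1) ≡ 23 (mod 49), t ≡ 23·24 ≡ 13 (mod 49). So x ≡ 19 + 32·13 = 435 (mod 1568).
  Combine with x ≡ 36 (mod 51): write x = 435 + 1568·t and require 435 + 1568·t ≡ 36 (mod 51), i.e. 1568·t ≡ 36 − 435 ≡ 9 (mod 51). Since 1568^(−1) ≡ 47 (mod 51) (1568 ≡ 38 (mod 51)), t ≡ 47·9 ≡ 15 (mod 51). So x ≡ 435 + 1568·15 = 23955 (mod 79968).
Unique solution in [0, 79968): x = 23955.

Final answer: x ≡ 23955 (mod 79968); the representative in [0, 79968) is 23955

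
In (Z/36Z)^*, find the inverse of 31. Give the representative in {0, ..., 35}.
31^(−1) ≡ 7 (mod 36)

Apply the extended Euclidean algorithm to (36, 31), tracking rows (r, s, t) with s·36 + t·31 = r. Each division r_prev = q·r_cur + r_new produces the new row as (previous row) − q·(current row):
  row A: (36, 1, 0)   [1·36 + 0·31 = 36]
  row B: (31, 0, 1)   [0·36 + 1·31 = 31]
  36 = 1·31 + 5   → row C = row A − 1·row B = (5, 1, −1)   [check: 1·36 − 1·31 = 5]
  31 = 6·5 + 1   → row D = row B − 6·row C = (1, −6, 7)   [check: −6·36 + 7·31 = 1]
  5 = 5·1 + 0   → remainder 0, stop. gcd = 1 (last nonzero row D).
The gcd is 1, so 31 is invertible mod 36. The last nonzero row gives −6·36 + 7·31 = 1, so t = 7. So 31^(−1) ≡ 7 (mod 36). Verify: 31 · 7 = 217 ≡ 1 (mod 36). ✓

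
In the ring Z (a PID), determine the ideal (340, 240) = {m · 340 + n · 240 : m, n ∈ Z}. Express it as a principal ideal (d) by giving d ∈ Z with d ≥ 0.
(340, 240) = (20); d = 20

In the PID Z, (a, b) is generated by gcd(a, b). Compute gcd(340, 240) with the extended Euclidean algorithm, tracking rows (r, s, t) with s·340 + t·240 = r:
  row A: (340, 1, 0)   [1·340 + 0·240 = 340]
  row B: (240, 0, 1)   [0·340 + 1·240 = 240]
  340 = 1·240 + 100   → row C = row A − 1·row B = (100, 1, −1)   [check: 1·340 − 1·240 = 100]
  240 = 2·100 + 40   → row D = row B − 2·row C = (40, −2, 3)   [check: −2·340 + 3·240 = 40]
  100 = 2·40 + 20   → row E = row C − 2·row D = (20, 5, −7)   [check: 5·340 − 7·240 = 20]
  40 = 2·20 + 0   → remainder 0, stop. gcd = 20 (last nonzero row E).
So gcd(340, 240) = 20, with Bézout identity 5·340 − 7·240 = 20. Containment (⊇): the Bézout identity exhibits 20 as an element of (340, 240), giving (20) ⊆ (340, 240). Containment (⊆): since 20 | 340 and 20 | 240 (340 = 20·17, 240 = 20·12), every Z-linear combination of 340 and 240 is divisible by 20, so (340, 240) ⊆ (20). Therefore (340, 240) = (20), d = 20.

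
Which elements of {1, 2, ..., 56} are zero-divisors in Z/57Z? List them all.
An element a ∈ Z/57Z (with a ≠ 0) is a zero-divisor iff gcd(a, 57) > 1 (because a is a unit precisely when gcd(a, n) = 1, and in Z/nZ every nonzero, non-unit element is a zero-divisor). Scan a = 1, ..., 56 and keep those with gcd(a, 57) > 1:
  gcd(3, 57) = 3, gcd(6, 57) = 3, gcd(9, 57) = 3, gcd(12, 57) = 3, gcd(15, 57) = 3, gcd(18, 57) = 3, gcd(19, 57) = 19, gcd(21, 57) = 3, gcd(24, 57) = 3, gcd(27, 57) = 3, gcd(30, 57) = 3, gcd(33, 57) = 3, gcd(36, 57) = 3, gcd(38, 57) = 19, gcd(39, 57) = 3, gcd(42, 57) = 3, gcd(45, 57) = 3, gcd(48, 57) = 3, gcd(51, 57) = 3, gcd(54, 57) = 3.
All other a ∈ {1, ..., 56} have gcd(a, 57) = 1 and are units. So the nonzero zero-divisors are exactly the 20 values of a appearing in this scan.

Final answer: nonzero zero-divisors of Z/57Z = {3, 6, 9, 12, 15, 18, 19, 21, 24, 27, 30, 33, 36, 38, 39, 42, 45, 48, 51, 54}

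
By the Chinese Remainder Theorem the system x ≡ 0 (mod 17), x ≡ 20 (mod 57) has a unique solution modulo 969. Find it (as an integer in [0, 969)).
x ≡ 476 (mod 969); the representative in [0, 969) is 476

The moduli 17, 57 are pairwise coprime, so by the CRT there is a unique solution mod 17·57 = 969.
Solve by successive substitution. Start with x ≡ 0 (mod 17).
  Combine with x ≡ 20 (mod 57): write x = 17·t and require 17·t ≡ 20 (mod 57). Since 17^(−1) ≡ 47 (mod 57), t ≡ 47·20 ≡ 28 (mod 57). So x ≡ 17·28 = 476 (mod 969).
Unique solution in [0, 969): x = 476.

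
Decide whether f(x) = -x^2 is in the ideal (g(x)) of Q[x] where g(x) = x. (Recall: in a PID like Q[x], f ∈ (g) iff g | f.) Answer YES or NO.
YES

In Q[x] the ideal (g) consists of all multiples of g, so f ∈ (g) iff g | f, i.e. iff the remainder of f on division by g is 0. Divide f by g (g is monic, so eliminate the leading term of the running remainder at each step):
  leading term -x^2: subtract (-x)·g(x) = -x^2, leaving 0
The remainder is 0, so f(x) = g(x) · h(x) with h(x) = -x. Hence g | f, i.e. f ∈ (g).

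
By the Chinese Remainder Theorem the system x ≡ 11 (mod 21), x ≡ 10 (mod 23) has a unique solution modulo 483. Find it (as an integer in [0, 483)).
The moduli 21, 23 are pairwise coprime, so by the CRT there is a unique solution mod 21·23 = 483.
Solve by successive substitution. Start with x ≡ 11 (mod 21).
  Combine with x ≡ 10 (mod 23): write x = 11 + 21·t and require 11 + 21·t ≡ 10 (mod 23), i.e. 21·t ≡ 10 − 11 ≡ 22 (mod 23). Since 21^(−1) ≡ 11 (mod 23), t ≡ 11·22 ≡ 12 (mod 23). So x ≡ 11 + 21·12 = 263 (mod 483).
Unique solution in [0, 483): x = 263.

Final answer: x ≡ 263 (mod 483); the representative in [0, 483) is 263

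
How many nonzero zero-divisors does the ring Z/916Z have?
Z/916Z has 459 nonzero zero-divisors

In Z/916Z each nonzero element is either a unit (gcd with 916 is 1) or a zero-divisor (gcd > 1). The number of units is φ(916): factorise 916 = 2^2 · 229, so φ(916) = (2^2 − 2^1) · (229 − 1) = 2 · 228 = 456. The nonzero elements number 916 − 1 = 915. Hence the nonzero zero-divisors number 915 − 456 = 459.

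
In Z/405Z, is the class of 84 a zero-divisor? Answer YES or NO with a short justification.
YES

gcd(84, 405) = 3 > 1, so 84 is not a unit in Z/405Z. In Z/nZ every nonzero non-unit is a zero-divisor: explicitly, take b = 405/gcd = 135 ≠ 0 (mod 405); then 84·135 = 11340 = 28·405, i.e. 84·135 ≡ 0 (mod 405). So 84 is a zero-divisor.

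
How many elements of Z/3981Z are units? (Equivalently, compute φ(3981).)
Z/3981Z has φ(3981) = 2652 units

An element a ∈ Z/3981Z is a unit iff gcd(a, 3981) = 1, so the number of units is φ(3981). φ is multiplicative, with φ(p^e) = p^e − p^(e−1). Factorise 3981 = 3 · 1327. Then
  φ(3981) = (3 − 1) · (1327 − 1) = 2 · 1326 = 2652.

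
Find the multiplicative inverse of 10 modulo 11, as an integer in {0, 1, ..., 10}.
10^(−1) ≡ 10 (mod 11)

Apply the extended Euclidean algorithm to (11, 10), tracking rows (r, s, t) with s·11 + t·10 = r. Each division r_prev = q·r_cur + r_new produces the new row as (previous row) − q·(current row):
  row A: (11, 1, 0)   [1·11 + 0·10 = 11]
  row B: (10, 0, 1)   [0·11 + 1·10 = 10]
  11 = 1·10 + 1   → row C = row A − 1·row B = (1, 1, −1)   [check: 1·11 − 1·10 = 1]
  10 = 10·1 + 0   → remainder 0, stop. gcd = 1 (last nonzero row C).
The gcd is 1, so 10 is invertible mod 11. The last nonzero row gives 1·11 − 1·10 = 1, so t = −1. So 10^(−1) ≡ −1 ≡ 10 (mod 11). Verify: 10 · 10 = 100 ≡ 1 (mod 11). ✓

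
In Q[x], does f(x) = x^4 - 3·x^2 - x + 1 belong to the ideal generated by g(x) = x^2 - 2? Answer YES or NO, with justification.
NO

In Q[x] the ideal (g) consists of all multiples of g, so f ∈ (g) iff g | f, i.e. iff the remainder of f on division by g is 0. Divide f by g (g is monic, so eliminate the leading term of the running remainder at each step):
  leading term x^4: subtract (x^2)·g(x) = x^4 - 2·x^2, leaving -x^2 - x + 1
  leading term -x^2: subtract (-1)·g(x) = 2 - x^2, leaving -x - 1
The remainder r(x) = -x - 1 ≠ 0 (and deg r < deg g), so g ∤ f, i.e. f ∉ (g).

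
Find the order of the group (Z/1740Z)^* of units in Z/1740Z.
|(Z/1740Z)^*| = 448

(Z/1740Z)^* consists of the classes a with gcd(a, 1740) = 1, so its order is φ(1740). φ is multiplicative, with φ(p^e) = p^e − p^(e−1). Factorise 1740 = 2^2 · 3 · 5 · 29. Then
  φ(1740) = (2^2 − 2^1) · (3 − 1) · (5 − 1) · (29 − 1) = 2 · 2 · 4 · 28 = 448.
Thus |(Z/1740Z)^*| = 448.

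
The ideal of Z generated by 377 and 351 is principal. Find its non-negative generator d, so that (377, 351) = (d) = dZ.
In the PID Z, (a, b) is generated by gcd(a, b). Compute gcd(377, 351) with the extended Euclidean algorithm, tracking rows (r, s, t) with s·377 + t·351 = r:
  row A: (377, 1, 0)   [1·377 + 0·351 = 377]
  row B: (351, 0, 1)   [0·377 + 1·351 = 351]
  377 = 1·351 + 26   → row C = row A − 1·row B = (26, 1, −1)   [check: 1·377 − 1·351 = 26]
  351 = 13·26 + 13   → row D = row B − 13·row C = (13, −13, 14)   [check: −13·377 + 14·351 = 13]
  26 = 2·13 + 0   → remainder 0, stop. gcd = 13 (last nonzero row D).
So gcd(377, 351) = 13, with Bézout identity −13·377 + 14·351 = 13. Containment (⊇): the Bézout identity exhibits 13 as an element of (377, 351), giving (13) ⊆ (377, 351). Containment (⊆): since 13 | 377 and 13 | 351 (377 = 13·29, 351 = 13·27), every Z-linear combination of 377 and 351 is divisible by 13, so (377, 351) ⊆ (13). Therefore (377, 351) = (13), d = 13.

Final answer: (377, 351) = (13); d = 13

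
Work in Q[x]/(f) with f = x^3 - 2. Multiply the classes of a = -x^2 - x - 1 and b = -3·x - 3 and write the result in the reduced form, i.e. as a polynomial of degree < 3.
a · b ≡ 6·x^2 + 6·x + 9 (mod f(x))

First multiply in Q[x] without reducing: a · b = 3·x^3 + 6·x^2 + 6·x + 3. Now divide by f(x) = x^3 - 2, eliminating the leading term at each step:
  leading term 3·x^3: subtract (3)·f(x) = 3·x^3 - 6, leaving 6·x^2 + 6·x + 9
The degree is now < 3, so this is the remainder. Hence a · b ≡ 6·x^2 + 6·x + 9 in Q[x]/(f).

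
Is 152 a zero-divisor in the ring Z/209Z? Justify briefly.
gcd(152, 209) = 19 > 1, so 152 is not a unit in Z/209Z. In Z/nZ every nonzero non-unit is a zero-divisor: explicitly, take b = 209/gcd = 11 ≠ 0 (mod 209); then 152·11 = 1672 = 8·209, i.e. 152·11 ≡ 0 (mod 209). So 152 is a zero-divisor.

Final answer: YES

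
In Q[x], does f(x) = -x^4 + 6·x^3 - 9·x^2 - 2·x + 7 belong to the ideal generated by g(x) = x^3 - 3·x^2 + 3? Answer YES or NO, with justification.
NO

In Q[x] the ideal (g) consists of all multiples of g, so f ∈ (g) iff g | f, i.e. iff the remainder of f on division by g is 0. Divide f by g (g is monic, so eliminate the leading term of the running remainder at each step):
  leading term -x^4: subtract (-x)·g(x) = -x^4 + 3·x^3 - 3·x, leaving 3·x^3 - 9·x^2 + x + 7
  leading term 3·x^3: subtract (3)·g(x) = 3·x^3 - 9·x^2 + 9, leaving x - 2
The remainder r(x) = x - 2 ≠ 0 (and deg r < deg g), so g ∤ f, i.e. f ∉ (g).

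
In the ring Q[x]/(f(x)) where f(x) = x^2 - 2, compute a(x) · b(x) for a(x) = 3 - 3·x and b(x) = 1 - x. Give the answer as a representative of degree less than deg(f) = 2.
a · b ≡ 9 - 6·x (mod f(x))

First multiply in Q[x] without reducing: a · b = 3·x^2 - 6·x + 3. Now divide by f(x) = x^2 - 2, eliminating the leading term at each step:
  leading term 3·x^2: subtract (3)·f(x) = 3·x^2 - 6, leaving 9 - 6·x
The degree is now < 2, so this is the remainder. Hence a · b ≡ 9 - 6·x in Q[x]/(f).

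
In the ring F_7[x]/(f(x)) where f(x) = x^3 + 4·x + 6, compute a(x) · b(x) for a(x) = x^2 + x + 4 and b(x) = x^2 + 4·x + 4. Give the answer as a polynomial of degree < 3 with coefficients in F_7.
Multiply as integer polynomials: a · b = x^4 + 5·x^3 + 12·x^2 + 20·x + 16. Reducing coefficients mod 7: a · b ≡ x^4 + 5·x^3 + 5·x^2 + 6·x + 2. Now divide by f(x) = x^3 + 4·x + 6 in F_7[x], eliminating the leading term at each step:
  leading term x^4: subtract (x)·f(x) = x^4 + 4·x^2 + 6·x, leaving 5·x^3 + x^2 + 2 (coefficients mod 7)
  leading term 5·x^3: subtract (5)·f(x) = 5·x^3 + 6·x + 2, leaving x^2 + x (coefficients mod 7)
The degree is now < 3, so this is the remainder. Hence a · b ≡ x^2 + x in F_7[x]/(f).

Final answer: a · b ≡ x^2 + x (mod f(x))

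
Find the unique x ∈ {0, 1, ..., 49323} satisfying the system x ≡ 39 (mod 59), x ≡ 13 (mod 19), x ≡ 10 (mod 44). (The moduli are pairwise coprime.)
The moduli 59, 19, 44 are pairwise coprime, so by the CRT there is a unique solution mod 59·19·44 = 49324.
Solve by successive substitution. Start with x ≡ 39 (mod 59).
  Combine with x ≡ 13 (mod 19): write x = 39 + 59·t and require 39 + 59·t ≡ 13 (mod 19), i.e. 59·t ≡ 13 − 39 ≡ 12 (mod 19). Since 59^(−1) ≡ 10 (mod 19) (59 ≡ 2 (mod 19)), t ≡ 10·12 ≡ 6 (mod 19). So x ≡ 39 + 59·6 = 393 (mod 1121).
  Combine with x ≡ 10 (mod 44): write x = 393 + 1121·t and require 393 + 1121·t ≡ 10 (mod 44), i.e. 1121·t ≡ 10 − 393 ≡ 13 (mod 44). Since 1121^(−1) ≡ 21 (mod 44) (1121 ≡ 21 (mod 44)), t ≡ 21·13 ≡ 9 (mod 44). So x ≡ 393 + 1121·9 = 10482 (mod 49324).
Unique solution in [0, 49324): x = 10482.

Final answer: x ≡ 10482 (mod 49324); the representative in [0, 49324) is 10482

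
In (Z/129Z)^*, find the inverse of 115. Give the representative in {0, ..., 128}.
115^(−1) ≡ 46 (mod 129)

Apply the extended Euclidean algorithm to (129, 115), tracking rows (r, s, t) with s·129 + t·115 = r. Each division r_prev = q·r_cur + r_new produces the new row as (previous row) − q·(current row):
  row A: (129, 1, 0)   [1·129 + 0·115 = 129]
  row B: (115, 0, 1)   [0·129 + 1·115 = 115]
  129 = 1·115 + 14   → row C = row A − 1·row B = (14, 1, −1)   [check: 1·129 − 1·115 = 14]
  115 = 8·14 + 3   → row D = row B − 8·row C = (3, −8, 9)   [check: −8·129 + 9·115 = 3]
  14 = 4·3 + 2   → row E = row C − 4·row D = (2, 33, −37)   [check: 33·129 − 37·115 = 2]
  3 = 1·2 + 1   → row F = row D − 1·row E = (1, −41, 46)   [check: −41·129 + 46·115 = 1]
  2 = 2·1 + 0   → remainder 0, stop. gcd = 1 (last nonzero row F).
The gcd is 1, so 115 is invertible mod 129. The last nonzero row gives −41·129 + 46·115 = 1, so t = 46. So 115^(−1) ≡ 46 (mod 129). Verify: 115 · 46 = 5290 ≡ 1 (mod 129). ✓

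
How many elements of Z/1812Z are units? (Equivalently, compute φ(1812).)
An element a ∈ Z/1812Z is a unit iff gcd(a, 1812) = 1, so the number of units is φ(1812). φ is multiplicative, with φ(p^e) = p^e − p^(e−1). Factorise 1812 = 2^2 · 3 · 151. Then
  φ(1812) = (2^2 − 2^1) · (3 − 1) · (151 − 1) = 2 · 2 · 150 = 600.

Final answer: Z/1812Z has φ(1812) = 600 units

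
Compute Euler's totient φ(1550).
φ is multiplicative, with φ(p^e) = p^e − p^(e−1). Factorise 1550 = 2 · 5^2 · 31. Then
  φ(1550) = (2 − 1) · (5^2 − 5^1) · (31 − 1) = 1 · 20 · 30 = 600.

Final answer: φ(1550) = 600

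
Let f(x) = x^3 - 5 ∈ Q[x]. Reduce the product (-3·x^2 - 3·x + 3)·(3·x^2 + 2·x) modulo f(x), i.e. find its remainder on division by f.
First multiply in Q[x] without reducing: a · b = -9·x^4 - 15·x^3 + 3·x^2 + 6·x. Now divide by f(x) = x^3 - 5, eliminating the leading term at each step:
  leading term -9·x^4: subtract (-9·x)·f(x) = -9·x^4 + 45·x, leaving -15·x^3 + 3·x^2 - 39·x
  leading term -15·x^3: subtract (-15)·f(x) = 75 - 15·x^3, leaving 3·x^2 - 39·x - 75
The degree is now < 3, so this is the remainder. Hence a · b ≡ 3·x^2 - 39·x - 75 in Q[x]/(f).

Final answer: a · b ≡ 3·x^2 - 39·x - 75 (mod f(x))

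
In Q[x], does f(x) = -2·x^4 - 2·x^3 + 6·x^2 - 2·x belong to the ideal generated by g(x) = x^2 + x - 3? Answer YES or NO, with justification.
In Q[x] the ideal (g) consists of all multiples of g, so f ∈ (g) iff g | f, i.e. iff the remainder of f on division by g is 0. Divide f by g (g is monic, so eliminate the leading term of the running remainder at each step):
  leading term -2·x^4: subtract (-2·x^2)·g(x) = -2·x^4 - 2·x^3 + 6·x^2, leaving -2·x
The remainder r(x) = -2·x ≠ 0 (and deg r < deg g), so g ∤ f, i.e. f ∉ (g).

Final answer: NO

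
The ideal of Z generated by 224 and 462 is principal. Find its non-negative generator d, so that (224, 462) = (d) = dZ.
In the PID Z, (a, b) is generated by gcd(a, b). Compute gcd(462, 224) with the extended Euclidean algorithm, tracking rows (r, s, t) with s·462 + t·224 = r:
  row A: (462, 1, 0)   [1·462 + 0·224 = 462]
  row B: (224, 0, 1)   [0·462 + 1·224 = 224]
  462 = 2·224 + 14   → row C = row A − 2·row B = (14, 1, −2)   [check: 1·462 − 2·224 = 14]
  224 = 16·14 + 0   → remainder 0, stop. gcd = 14 (last nonzero row C).
So gcd(224, 462) = 14, with Bézout identity 1·462 − 2·224 = 14. Containment (⊇): the Bézout identity exhibits 14 as an element of (224, 462), giving (14) ⊆ (224, 462). Containment (⊆): since 14 | 224 and 14 | 462 (224 = 14·16, 462 = 14·33), every Z-linear combination of 224 and 462 is divisible by 14, so (224, 462) ⊆ (14). Therefore (224, 462) = (14), d = 14.

Final answer: (224, 462) = (14); d = 14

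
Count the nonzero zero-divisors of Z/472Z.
In Z/472Z each nonzero element is either a unit (gcd with 472 is 1) or a zero-divisor (gcd > 1). The number of units is φ(472): factorise 472 = 2^3 · 59, so φ(472) = (2^3 − 2^2) · (59 − 1) = 4 · 58 = 232. The nonzero elements number 472 − 1 = 471. Hence the nonzero zero-divisors number 471 − 232 = 239.

Final answer: Z/472Z has 239 nonzero zero-divisors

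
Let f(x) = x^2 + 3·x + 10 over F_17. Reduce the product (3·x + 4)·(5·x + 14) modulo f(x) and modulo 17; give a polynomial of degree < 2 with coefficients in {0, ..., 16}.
Multiply as integer polynomials: a · b = 15·x^2 + 62·x + 56. Reducing coefficients mod 17: a · b ≡ 15·x^2 + 11·x + 5. Now divide by f(x) = x^2 + 3·x + 10 in F_17[x], eliminating the leading term at each step:
  leading term 15·x^2: subtract (15)·f(x) = 15·x^2 + 11·x + 14, leaving 8 (coefficients mod 17)
The degree is now < 2, so this is the remainder. Hence a · b ≡ 8 in F_17[x]/(f).

Final answer: a · b ≡ 8 (mod f(x))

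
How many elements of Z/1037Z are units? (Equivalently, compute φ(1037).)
Z/1037Z has φ(1037) = 960 units

An element a ∈ Z/1037Z is a unit iff gcd(a, 1037) = 1, so the number of units is φ(1037). φ is multiplicative, with φ(p^e) = p^e − p^(e−1). Factorise 1037 = 17 · 61. Then
  φ(1037) = (17 − 1) · (61 − 1) = 16 · 60 = 960.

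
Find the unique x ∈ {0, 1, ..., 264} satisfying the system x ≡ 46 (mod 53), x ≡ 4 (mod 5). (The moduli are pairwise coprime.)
The moduli 53, 5 are pairwise coprime, so by the CRT there is a unique solution mod 53·5 = 265.
Solve by successive substitution. Start with x ≡ 46 (mod 53).
  Combine with x ≡ 4 (mod 5): write x = 46 + 53·t and require 46 + 53·t ≡ 4 (mod 5), i.e. 53·t ≡ 4 − 46 ≡ 3 (mod 5). Since 53^(−1) ≡ 2 (mod 5) (53 ≡ 3 (mod 5)), t ≡ 2·3 ≡ 1 (mod 5). So x ≡ 46 + 53·1 = 99 (mod 265).
Unique solution in [0, 265): x = 99.

Final answer: x ≡ 99 (mod 265); the representative in [0, 265) is 99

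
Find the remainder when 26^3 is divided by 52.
Use repeated squaring. Binary(3) = 11. Walk through the bits of the exponent 3 left-to-right: at each bit after the leading one, square the running value, then multiply by 26 if the bit is 1 (always reducing mod 52):
  bit 1 = 1 (leading): start with 26.
  bit 2 = 1: square 26^2 = 676 ≡ 0; bit is 1, so multiply 0·26 = 0 (mod 52).
Final value: 26^3 ≡ 0 (mod 52).

Final answer: 0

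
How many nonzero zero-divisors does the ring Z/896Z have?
Z/896Z has 511 nonzero zero-divisors

In Z/896Z each nonzero element is either a unit (gcd with 896 is 1) or a zero-divisor (gcd > 1). The number of units is φ(896): factorise 896 = 2^7 · 7, so φ(896) = (2^7 − 2^6) · (7 − 1) = 64 · 6 = 384. The nonzero elements number 896 − 1 = 895. Hence the nonzero zero-divisors number 895 − 384 = 511.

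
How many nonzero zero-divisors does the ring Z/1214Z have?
In Z/1214Z each nonzero element is either a unit (gcd with 1214 is 1) or a zero-divisor (gcd > 1). The number of units is φ(1214): factorise 1214 = 2 · 607, so φ(1214) = (2 − 1) · (607 − 1) = 1 · 606 = 606. The nonzero elements number 1214 − 1 = 1213. Hence the nonzero zero-divisors number 1213 − 606 = 607.

Final answer: Z/1214Z has 607 nonzero zero-divisors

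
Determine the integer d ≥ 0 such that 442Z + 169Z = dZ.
In the PID Z, (a, b) is generated by gcd(a, b). Compute gcd(442, 169) with the extended Euclidean algorithm, tracking rows (r, s, t) with s·442 + t·169 = r:
  row A: (442, 1, 0)   [1·442 + 0·169 = 442]
  row B: (169, 0, 1)   [0·442 + 1·169 = 169]
  442 = 2·169 + 104   → row C = row A − 2·row B = (104, 1, −2)   [check: 1·442 − 2·169 = 104]
  169 = 1·104 + 65   → row D = row B − 1·row C = (65, −1, 3)   [check: −1·442 + 3·169 = 65]
  104 = 1·65 + 39   → row E = row C − 1·row D = (39, 2, −5)   [check: 2·442 − 5·169 = 39]
  65 = 1·39 + 26   → row F = row D − 1·row E = (26, −3, 8)   [check: −3·442 + 8·169 = 26]
  39 = 1·26 + 13   → row G = row E − 1·row F = (13, 5, −13)   [check: 5·442 − 13·169 = 13]
  26 = 2·13 + 0   → remainder 0, stop. gcd = 13 (last nonzero row G).
So gcd(442, 169) = 13, with Bézout identity 5·442 − 13·169 = 13. Containment (⊇): the Bézout identity exhibits 13 as an element of (442, 169), giving (13) ⊆ (442, 169). Containment (⊆): since 13 | 442 and 13 | 169 (442 = 13·34, 169 = 13·13), every Z-linear combination of 442 and 169 is divisible by 13, so (442, 169) ⊆ (13). Therefore (442, 169) = (13), d = 13.

Final answer: (442, 169) = (13); d = 13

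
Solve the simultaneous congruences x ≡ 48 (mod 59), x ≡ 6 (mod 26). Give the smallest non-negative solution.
x ≡ 1228 (mod 1534); the representative in [0, 1534) is 1228

The moduli 59, 26 are pairwise coprime, so by the CRT there is a unique solution mod 59·26 = 1534.
Solve by successive substitution. Start with x ≡ 48 (mod 59).
  Combine with x ≡ 6 (mod 26): write x = 48 + 59·t and require 48 + 59·t ≡ 6 (mod 26), i.e. 59·t ≡ 6 − 48 ≡ 10 (mod 26). Since 59^(−1) ≡ 15 (mod 26) (59 ≡ 7 (mod 26)), t ≡ 15·10 ≡ 20 (mod 26). So x ≡ 48 + 59·20 = 1228 (mod 1534).
Unique solution in [0, 1534): x = 1228.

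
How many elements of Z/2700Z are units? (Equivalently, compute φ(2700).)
An element a ∈ Z/2700Z is a unit iff gcd(a, 2700) = 1, so the number of units is φ(2700). φ is multiplicative, with φ(p^e) = p^e − p^(e−1). Factorise 2700 = 2^2 · 3^3 · 5^2. Then
  φ(2700) = (2^2 − 2^1) · (3^3 − 3^2) · (5^2 − 5^1) = 2 · 18 · 20 = 720.

Final answer: Z/2700Z has φ(2700) = 720 units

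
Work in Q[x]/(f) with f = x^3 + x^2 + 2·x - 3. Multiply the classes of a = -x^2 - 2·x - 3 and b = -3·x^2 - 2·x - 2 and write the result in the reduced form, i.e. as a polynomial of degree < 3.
a · b ≡ 4·x^2 + 9·x + 21 (mod f(x))

First multiply in Q[x] without reducing: a · b = 3·x^4 + 8·x^3 + 15·x^2 + 10·x + 6. Now divide by f(x) = x^3 + x^2 + 2·x - 3, eliminating the leading term at each step:
  leading term 3·x^4: subtract (3·x)·f(x) = 3·x^4 + 3·x^3 + 6·x^2 - 9·x, leaving 5·x^3 + 9·x^2 + 19·x + 6
  leading term 5·x^3: subtract (5)·f(x) = 5·x^3 + 5·x^2 + 10·x - 15, leaving 4·x^2 + 9·x + 21
The degree is now < 3, so this is the remainder. Hence a · b ≡ 4·x^2 + 9·x + 21 in Q[x]/(f).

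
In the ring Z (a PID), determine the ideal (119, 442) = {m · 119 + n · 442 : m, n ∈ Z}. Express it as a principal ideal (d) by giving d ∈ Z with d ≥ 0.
(119, 442) = (17); d = 17

In the PID Z, (a, b) is generated by gcd(a, b). Compute gcd(442, 119) with the extended Euclidean algorithm, tracking rows (r, s, t) with s·442 + t·119 = r:
  row A: (442, 1, 0)   [1·442 + 0·119 = 442]
  row B: (119, 0, 1)   [0·442 + 1·119 = 119]
  442 = 3·119 + 85   → row C = row A − 3·row B = (85, 1, −3)   [check: 1·442 − 3·119 = 85]
  119 = 1·85 + 34   → row D = row B − 1·row C = (34, −1, 4)   [check: −1·442 + 4·119 = 34]
  85 = 2·34 + 17   → row E = row C − 2·row D = (17, 3, −11)   [check: 3·442 − 11·119 = 17]
  34 = 2·17 + 0   → remainder 0, stop. gcd = 17 (last nonzero row E).
So gcd(119, 442) = 17, with Bézout identity 3·442 − 11·119 = 17. Containment (⊇): the Bézout identity exhibits 17 as an element of (119, 442), giving (17) ⊆ (119, 442). Containment (⊆): since 17 | 119 and 17 | 442 (119 = 17·7, 442 = 17·26), every Z-linear combination of 119 and 442 is divisible by 17, so (119, 442) ⊆ (17). Therefore (119, 442) = (17), d = 17.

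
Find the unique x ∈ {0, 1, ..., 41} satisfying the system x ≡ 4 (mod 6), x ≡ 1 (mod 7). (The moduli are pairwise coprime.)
x ≡ 22 (mod 42); the representative in [0, 42) is 22

The moduli 6, 7 are pairwise coprime, so by the CRT there is a unique solution mod 6·7 = 42.
Solve by successive substitution. Start with x ≡ 4 (mod 6).
  Combine with x ≡ 1 (mod 7): write x = 4 + 6·t and require 4 + 6·t ≡ 1 (mod 7), i.e. 6·t ≡ 1 − 4 ≡ 4 (mod 7). Since 6^(−1) ≡ 6 (mod 7), t ≡ 6·4 ≡ 3 (mod 7). So x ≡ 4 + 6·3 = 22 (mod 42).
Unique solution in [0, 42): x = 22.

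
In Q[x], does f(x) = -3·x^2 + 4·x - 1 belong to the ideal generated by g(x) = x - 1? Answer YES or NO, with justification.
In Q[x] the ideal (g) consists of all multiples of g, so f ∈ (g) iff g | f, i.e. iff the remainder of f on division by g is 0. Divide f by g (g is monic, so eliminate the leading term of the running remainder at each step):
  leading term -3·x^2: subtract (-3·x)·g(x) = -3·x^2 + 3·x, leaving x - 1
  leading term x: subtract (1)·g(x) = x - 1, leaving 0
The remainder is 0, so f(x) = g(x) · h(x) with h(x) = 1 - 3·x. Hence g | f, i.e. f ∈ (g).

Final answer: YES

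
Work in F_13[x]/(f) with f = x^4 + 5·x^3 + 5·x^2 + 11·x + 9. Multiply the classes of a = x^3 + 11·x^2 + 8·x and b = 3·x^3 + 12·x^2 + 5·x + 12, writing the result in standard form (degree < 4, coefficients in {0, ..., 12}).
a · b ≡ 4·x^2 + 10 (mod f(x))

Multiply as integer polynomials: a · b = 3·x^6 + 45·x^5 + 161·x^4 + 163·x^3 + 172·x^2 + 96·x. Reducing coefficients mod 13: a · b ≡ 3·x^6 + 6·x^5 + 5·x^4 + 7·x^3 + 3·x^2 + 5·x. Now divide by f(x) = x^4 + 5·x^3 + 5·x^2 + 11·x + 9 in F_13[x], eliminating the leading term at each step:
  leading term 3·x^6: subtract (3·x^2)·f(x) = 3·x^6 + 2·x^5 + 2·x^4 + 7·x^3 + x^2, leaving 4·x^5 + 3·x^4 + 2·x^2 + 5·x (coefficients mod 13)
  leading term 4·x^5: subtract (4·x)·f(x) = 4·x^5 + 7·x^4 + 7·x^3 + 5·x^2 + 10·x, leaving 9·x^4 + 6·x^3 + 10·x^2 + 8·x (coefficients mod 13)
  leading term 9·x^4: subtract (9)·f(x) = 9·x^4 + 6·x^3 + 6·x^2 + 8·x + 3, leaving 4·x^2 + 10 (coefficients mod 13)
The degree is now < 4, so this is the remainder. Hence a · b ≡ 4·x^2 + 10 in F_13[x]/(f).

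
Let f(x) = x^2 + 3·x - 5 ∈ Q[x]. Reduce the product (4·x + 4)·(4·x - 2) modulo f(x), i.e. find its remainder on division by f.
a · b ≡ 72 - 40·x (mod f(x))

First multiply in Q[x] without reducing: a · b = 16·x^2 + 8·x - 8. Now divide by f(x) = x^2 + 3·x - 5, eliminating the leading term at each step:
  leading term 16·x^2: subtract (16)·f(x) = 16·x^2 + 48·x - 80, leaving 72 - 40·x
The degree is now < 2, so this is the remainder. Hence a · b ≡ 72 - 40·x in Q[x]/(f).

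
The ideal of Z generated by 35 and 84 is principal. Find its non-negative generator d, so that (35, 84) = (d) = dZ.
(35, 84) = (7); d = 7

In the PID Z, (a, b) is generated by gcd(a, b). Compute gcd(84, 35) with the extended Euclidean algorithm, tracking rows (r, s, t) with s·84 + t·35 = r:
  row A: (84, 1, 0)   [1·84 + 0·35 = 84]
  row B: (35, 0, 1)   [0·84 + 1·35 = 35]
  84 = 2·35 + 14   → row C = row A − 2·row B = (14, 1, −2)   [check: 1·84 − 2·35 = 14]
  35 = 2·14 + 7   → row D = row B − 2·row C = (7, −2, 5)   [check: −2·84 + 5·35 = 7]
  14 = 2·7 + 0   → remainder 0, stop. gcd = 7 (last nonzero row D).
So gcd(35, 84) = 7, with Bézout identity −2·84 + 5·35 = 7. Containment (⊇): the Bézout identity exhibits 7 as an element of (35, 84), giving (7) ⊆ (35, 84). Containment (⊆): since 7 | 35 and 7 | 84 (35 = 7·5, 84 = 7·12), every Z-linear combination of 35 and 84 is divisible by 7, so (35, 84) ⊆ (7). Therefore (35, 84) = (7), d = 7.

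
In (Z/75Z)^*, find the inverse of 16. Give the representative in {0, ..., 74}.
16^(−1) ≡ 61 (mod 75)

Apply the extended Euclidean algorithm to (75, 16), tracking rows (r, s, t) with s·75 + t·16 = r. Each division r_prev = q·r_cur + r_new produces the new row as (previous row) − q·(current row):
  row A: (75, 1, 0)   [1·75 + 0·16 = 75]
  row B: (16, 0, 1)   [0·75 + 1·16 = 16]
  75 = 4·16 + 11   → row C = row A − 4·row B = (11, 1, −4)   [check: 1·75 − 4·16 = 11]
  16 = 1·11 + 5   → row D = row B − 1·row C = (5, −1, 5)   [check: −1·75 + 5·16 = 5]
  11 = 2·5 + 1   → row E = row C − 2·row D = (1, 3, −14)   [check: 3·75 − 14·16 = 1]
  5 = 5·1 + 0   → remainder 0, stop. gcd = 1 (last nonzero row E).
The gcd is 1, so 16 is invertible mod 75. The last nonzero row gives 3·75 − 14·16 = 1, so t = −14. So 16^(−1) ≡ −14 ≡ 61 (mod 75). Verify: 16 · 61 = 976 ≡ 1 (mod 75). ✓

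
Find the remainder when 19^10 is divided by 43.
Use repeated squaring. Binary(10) = 1010. Walk through the bits of the exponent 10 left-to-right: at each bit after the leading one, square the running value, then multiply by 19 if the bit is 1 (always reducing mod 43):
  bit 1 = 1 (leading): start with 19.
  bit 2 = 0: square 19^2 = 361 ≡ 17 (mod 43).
  bit 3 = 1: square 17^2 = 289 ≡ 31; bit is 1, so multiply 31·19 = 589 ≡ 30 (mod 43).
  bit 4 = 0: square 30^2 = 900 ≡ 40 (mod 43).
Final value: 19^10 ≡ 40 (mod 43).

Final answer: 40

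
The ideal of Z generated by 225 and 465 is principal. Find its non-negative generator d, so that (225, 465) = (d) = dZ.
(225, 465) = (15); d = 15

In the PID Z, (a, b) is generated by gcd(a, b). Compute gcd(465, 225) with the extended Euclidean algorithm, tracking rows (r, s, t) with s·465 + t·225 = r:
  row A: (465, 1, 0)   [1·465 + 0·225 = 465]
  row B: (225, 0, 1)   [0·465 + 1·225 = 225]
  465 = 2·225 + 15   → row C = row A − 2·row B = (15, 1, −2)   [check: 1·465 − 2·225 = 15]
  225 = 15·15 + 0   → remainder 0, stop. gcd = 15 (last nonzero row C).
So gcd(225, 465) = 15, with Bézout identity 1·465 − 2·225 = 15. Containment (⊇): the Bézout identity exhibits 15 as an element of (225, 465), giving (15) ⊆ (225, 465). Containment (⊆): since 15 | 225 and 15 | 465 (225 = 15·15, 465 = 15·31), every Z-linear combination of 225 and 465 is divisible by 15, so (225, 465) ⊆ (15). Therefore (225, 465) = (15), d = 15.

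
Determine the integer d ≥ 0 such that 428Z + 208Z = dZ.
(428, 208) = (4); d = 4

In the PID Z, (a, b) is generated by gcd(a, b). Compute gcd(428, 208) with the extended Euclidean algorithm, tracking rows (r, s, t) with s·428 + t·208 = r:
  row A: (428, 1, 0)   [1·428 + 0·208 = 428]
  row B: (208, 0, 1)   [0·428 + 1·208 = 208]
  428 = 2·208 + 12   → row C = row A − 2·row B = (12, 1, −2)   [check: 1·428 − 2·208 = 12]
  208 = 17·12 + 4   → row D = row B − 17·row C = (4, −17, 35)   [check: −17·428 + 35·208 = 4]
  12 = 3·4 + 0   → remainder 0, stop. gcd = 4 (last nonzero row D).
So gcd(428, 208) = 4, with Bézout identity −17·428 + 35·208 = 4. Containment (⊇): the Bézout identity exhibits 4 as an element of (428, 208), giving (4) ⊆ (428, 208). Containment (⊆): since 4 | 428 and 4 | 208 (428 = 4·107, 208 = 4·52), every Z-linear combination of 428 and 208 is divisible by 4, so (428, 208) ⊆ (4). Therefore (428, 208) = (4), d = 4.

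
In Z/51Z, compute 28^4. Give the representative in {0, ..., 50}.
4

Use repeated squaring. Binary(4) = 100. Walk through the bits of the exponent 4 left-to-right: at each bit after the leading one, square the running value, then multiply by 28 if the bit is 1 (always reducing mod 51):
  bit 1 = 1 (leading): start with 28.
  bit 2 = 0: square 28^2 = 784 ≡ 19 (mod 51).
  bit 3 = 0: square 19^2 = 361 ≡ 4 (mod 51).
Final value: 28^4 ≡ 4 (mod 51).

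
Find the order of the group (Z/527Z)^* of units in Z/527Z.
(Z/527Z)^* consists of the classes a with gcd(a, 527) = 1, so its order is φ(527). φ is multiplicative, with φ(p^e) = p^e − p^(e−1). Factorise 527 = 17 · 31. Then
  φ(527) = (17 − 1) · (31 − 1) = 16 · 30 = 480.
Thus |(Z/527Z)^*| = 480.

Final answer: |(Z/527Z)^*| = 480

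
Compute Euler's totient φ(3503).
φ(3503) = 3360

φ is multiplicative, with φ(p^e) = p^e − p^(e−1). Factorise 3503 = 31 · 113. Then
  φ(3503) = (31 − 1) · (113 − 1) = 30 · 112 = 3360.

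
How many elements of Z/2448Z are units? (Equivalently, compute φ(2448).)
Z/2448Z has φ(2448) = 768 units

An element a ∈ Z/2448Z is a unit iff gcd(a, 2448) = 1, so the number of units is φ(2448). φ is multiplicative, with φ(p^e) = p^e − p^(e−1). Factorise 2448 = 2^4 · 3^2 · 17. Then
  φ(2448) = (2^4 − 2^3) · (3^2 − 3^1) · (17 − 1) = 8 · 6 · 16 = 768.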